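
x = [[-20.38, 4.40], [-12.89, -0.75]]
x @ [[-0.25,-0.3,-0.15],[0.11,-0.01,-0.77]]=[[5.58, 6.07, -0.33],[3.14, 3.87, 2.51]]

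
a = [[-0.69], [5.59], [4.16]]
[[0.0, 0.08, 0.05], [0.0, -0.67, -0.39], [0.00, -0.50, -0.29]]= a@[[-0.00, -0.12, -0.07]]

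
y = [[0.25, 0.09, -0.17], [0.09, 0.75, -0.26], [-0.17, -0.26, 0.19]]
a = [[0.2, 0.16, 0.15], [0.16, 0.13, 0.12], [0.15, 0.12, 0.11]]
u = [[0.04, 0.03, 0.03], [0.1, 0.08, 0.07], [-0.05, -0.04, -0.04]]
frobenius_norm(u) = 0.17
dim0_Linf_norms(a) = [0.2, 0.16, 0.15]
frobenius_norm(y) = 0.93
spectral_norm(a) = 0.44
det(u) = -0.00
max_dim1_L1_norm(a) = 0.51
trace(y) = 1.19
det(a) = -0.00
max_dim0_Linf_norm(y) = 0.75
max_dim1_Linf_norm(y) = 0.75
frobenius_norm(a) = 0.44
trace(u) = 0.08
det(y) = 0.00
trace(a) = 0.44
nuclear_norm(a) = 0.44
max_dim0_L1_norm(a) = 0.51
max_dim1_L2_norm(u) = 0.15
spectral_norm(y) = 0.89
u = y @ a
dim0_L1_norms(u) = [0.19, 0.15, 0.14]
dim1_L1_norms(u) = [0.1, 0.25, 0.13]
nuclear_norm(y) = 1.19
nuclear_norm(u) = 0.18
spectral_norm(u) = 0.17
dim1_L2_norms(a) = [0.3, 0.24, 0.22]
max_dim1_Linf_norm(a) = 0.2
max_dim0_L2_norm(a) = 0.3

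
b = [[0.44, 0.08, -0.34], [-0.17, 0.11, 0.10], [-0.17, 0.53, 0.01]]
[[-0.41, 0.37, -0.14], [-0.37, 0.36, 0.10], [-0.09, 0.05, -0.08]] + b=[[0.03, 0.45, -0.48], [-0.54, 0.47, 0.2], [-0.26, 0.58, -0.07]]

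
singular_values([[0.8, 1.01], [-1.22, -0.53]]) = [1.8, 0.45]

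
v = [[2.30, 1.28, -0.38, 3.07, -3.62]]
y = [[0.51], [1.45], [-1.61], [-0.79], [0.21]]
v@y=[[0.46]]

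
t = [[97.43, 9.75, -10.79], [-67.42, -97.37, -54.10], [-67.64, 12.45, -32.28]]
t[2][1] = 12.45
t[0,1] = 9.75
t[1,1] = -97.37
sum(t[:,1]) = -75.17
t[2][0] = -67.64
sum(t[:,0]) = -37.629999999999995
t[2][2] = -32.28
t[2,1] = 12.45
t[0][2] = -10.79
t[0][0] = 97.43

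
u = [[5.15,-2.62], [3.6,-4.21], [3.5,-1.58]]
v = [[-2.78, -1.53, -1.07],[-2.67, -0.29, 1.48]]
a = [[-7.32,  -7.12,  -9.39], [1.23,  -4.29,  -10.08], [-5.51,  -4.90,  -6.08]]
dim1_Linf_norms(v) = [2.78, 2.67]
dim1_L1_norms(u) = [7.77, 7.81, 5.08]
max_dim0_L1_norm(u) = 12.25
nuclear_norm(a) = 25.56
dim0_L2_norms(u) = [7.19, 5.2]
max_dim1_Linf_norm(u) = 5.15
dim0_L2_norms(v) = [3.85, 1.56, 1.83]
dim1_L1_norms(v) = [5.38, 4.44]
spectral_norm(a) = 19.05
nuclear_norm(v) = 6.07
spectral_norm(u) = 8.70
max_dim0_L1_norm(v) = 5.45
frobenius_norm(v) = 4.54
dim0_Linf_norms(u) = [5.15, 4.21]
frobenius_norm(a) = 20.13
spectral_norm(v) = 4.08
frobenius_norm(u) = 8.88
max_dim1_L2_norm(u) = 5.78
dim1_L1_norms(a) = [23.83, 15.6, 16.49]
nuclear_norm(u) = 10.46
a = u @ v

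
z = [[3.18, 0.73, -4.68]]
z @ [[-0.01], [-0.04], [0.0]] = [[-0.06]]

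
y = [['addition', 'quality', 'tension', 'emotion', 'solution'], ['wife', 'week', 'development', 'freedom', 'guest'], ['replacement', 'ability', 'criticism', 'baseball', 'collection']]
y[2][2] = 'criticism'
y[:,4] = ['solution', 'guest', 'collection']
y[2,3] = 'baseball'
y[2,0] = 'replacement'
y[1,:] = ['wife', 'week', 'development', 'freedom', 'guest']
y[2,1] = 'ability'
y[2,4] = 'collection'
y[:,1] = ['quality', 'week', 'ability']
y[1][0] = 'wife'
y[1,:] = ['wife', 'week', 'development', 'freedom', 'guest']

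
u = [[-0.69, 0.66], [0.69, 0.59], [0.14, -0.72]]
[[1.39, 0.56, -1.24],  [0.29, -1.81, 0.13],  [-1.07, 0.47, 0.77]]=u @[[-0.73, -1.77, 0.95], [1.34, -1.00, -0.89]]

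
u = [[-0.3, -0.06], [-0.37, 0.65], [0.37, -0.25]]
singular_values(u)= [0.86, 0.32]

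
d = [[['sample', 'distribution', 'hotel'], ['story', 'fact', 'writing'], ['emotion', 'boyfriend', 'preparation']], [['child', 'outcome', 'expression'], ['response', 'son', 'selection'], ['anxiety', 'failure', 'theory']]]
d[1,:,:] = [['child', 'outcome', 'expression'], ['response', 'son', 'selection'], ['anxiety', 'failure', 'theory']]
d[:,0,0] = ['sample', 'child']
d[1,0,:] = ['child', 'outcome', 'expression']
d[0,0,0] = 'sample'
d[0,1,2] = 'writing'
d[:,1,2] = ['writing', 'selection']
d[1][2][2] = 'theory'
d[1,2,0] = 'anxiety'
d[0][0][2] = 'hotel'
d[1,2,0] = 'anxiety'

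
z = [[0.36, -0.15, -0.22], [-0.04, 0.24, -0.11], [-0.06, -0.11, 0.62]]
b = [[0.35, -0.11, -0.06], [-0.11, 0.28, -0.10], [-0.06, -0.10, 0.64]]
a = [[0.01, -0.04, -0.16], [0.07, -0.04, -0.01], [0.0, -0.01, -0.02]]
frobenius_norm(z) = 0.82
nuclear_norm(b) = 1.27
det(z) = 0.04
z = b + a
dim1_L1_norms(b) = [0.52, 0.49, 0.8]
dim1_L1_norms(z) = [0.73, 0.39, 0.79]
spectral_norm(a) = 0.17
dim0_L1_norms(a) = [0.08, 0.09, 0.19]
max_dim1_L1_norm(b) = 0.8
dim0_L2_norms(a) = [0.07, 0.06, 0.16]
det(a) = 0.00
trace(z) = 1.22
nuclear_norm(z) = 1.25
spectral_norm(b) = 0.67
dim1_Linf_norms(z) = [0.36, 0.24, 0.62]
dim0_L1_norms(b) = [0.52, 0.49, 0.8]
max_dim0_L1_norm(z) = 0.95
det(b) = 0.05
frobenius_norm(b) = 0.81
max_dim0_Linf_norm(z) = 0.62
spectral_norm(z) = 0.70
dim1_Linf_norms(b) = [0.35, 0.28, 0.64]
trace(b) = 1.27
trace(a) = -0.05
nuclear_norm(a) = 0.25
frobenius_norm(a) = 0.19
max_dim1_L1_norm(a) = 0.21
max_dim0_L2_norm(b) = 0.65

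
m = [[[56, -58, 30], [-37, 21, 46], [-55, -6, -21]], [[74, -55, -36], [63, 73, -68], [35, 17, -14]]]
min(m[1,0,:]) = -55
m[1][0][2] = -36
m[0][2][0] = -55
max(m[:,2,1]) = 17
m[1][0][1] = -55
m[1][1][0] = 63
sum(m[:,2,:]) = -44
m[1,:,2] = [-36, -68, -14]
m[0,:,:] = [[56, -58, 30], [-37, 21, 46], [-55, -6, -21]]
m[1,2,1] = 17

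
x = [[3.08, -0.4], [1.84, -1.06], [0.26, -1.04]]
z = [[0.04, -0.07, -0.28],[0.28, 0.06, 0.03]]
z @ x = [[-0.08, 0.35], [0.98, -0.21]]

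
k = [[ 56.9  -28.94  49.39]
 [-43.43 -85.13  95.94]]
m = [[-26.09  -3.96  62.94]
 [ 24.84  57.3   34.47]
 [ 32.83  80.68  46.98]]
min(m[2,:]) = 32.83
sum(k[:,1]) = -114.07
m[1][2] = 34.47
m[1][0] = 24.84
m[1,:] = [24.84, 57.3, 34.47]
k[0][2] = 49.39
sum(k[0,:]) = 77.35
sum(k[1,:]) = -32.620000000000005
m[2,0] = 32.83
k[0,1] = -28.94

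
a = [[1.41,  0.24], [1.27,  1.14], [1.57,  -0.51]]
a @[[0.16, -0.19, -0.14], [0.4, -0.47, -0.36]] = [[0.32, -0.38, -0.28], [0.66, -0.78, -0.59], [0.05, -0.06, -0.04]]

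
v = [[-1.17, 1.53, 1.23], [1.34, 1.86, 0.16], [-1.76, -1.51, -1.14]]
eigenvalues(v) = [(2.09+0j), (-1.27+1.04j), (-1.27-1.04j)]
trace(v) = -0.45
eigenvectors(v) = [[(0.2+0j), (0.22-0.59j), (0.22+0.59j)],[(0.84+0j), -0.19+0.19j, (-0.19-0.19j)],[(-0.5+0j), 0.73+0.00j, 0.73-0.00j]]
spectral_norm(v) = 3.48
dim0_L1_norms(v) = [4.27, 4.9, 2.53]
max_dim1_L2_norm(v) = 2.58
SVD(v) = [[0.31, -0.95, -0.00], [0.63, 0.20, 0.75], [-0.71, -0.23, 0.66]] @ diag([3.476877754124762, 2.1231868912025473, 0.7643287956750128]) @ [[0.50, 0.78, 0.37],[0.84, -0.34, -0.41],[-0.19, 0.52, -0.83]]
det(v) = 5.64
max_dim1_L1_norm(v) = 4.41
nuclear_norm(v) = 6.36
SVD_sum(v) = [[0.53, 0.83, 0.40], [1.09, 1.71, 0.81], [-1.24, -1.94, -0.92]] + [[-1.71,0.70,0.83], [0.36,-0.15,-0.17], [-0.42,0.17,0.2]] + [[0.00, -0.00, 0.0], [-0.11, 0.30, -0.48], [-0.1, 0.26, -0.42]]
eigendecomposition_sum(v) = [[0.17+0.00j, (0.52+0j), 0.09+0.00j], [0.68+0.00j, 2.14+0.00j, 0.37+0.00j], [(-0.41-0j), -1.29+0.00j, -0.22+0.00j]] + [[(-0.67+0.38j), (0.5+0.29j), (0.57+0.64j)], [0.33-0.02j, (-0.14-0.21j), (-0.1-0.35j)], [-0.68-0.57j, -0.11+0.66j, (-0.46+0.87j)]] + [[-0.67-0.38j, (0.5-0.29j), 0.57-0.64j], [(0.33+0.02j), -0.14+0.21j, (-0.1+0.35j)], [(-0.68+0.57j), -0.11-0.66j, -0.46-0.87j]]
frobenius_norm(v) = 4.14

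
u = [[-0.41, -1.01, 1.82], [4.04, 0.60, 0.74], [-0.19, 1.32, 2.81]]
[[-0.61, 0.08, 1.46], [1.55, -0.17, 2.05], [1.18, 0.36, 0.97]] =u @ [[0.26, -0.07, 0.47], [0.7, 0.09, -0.52], [0.11, 0.08, 0.62]]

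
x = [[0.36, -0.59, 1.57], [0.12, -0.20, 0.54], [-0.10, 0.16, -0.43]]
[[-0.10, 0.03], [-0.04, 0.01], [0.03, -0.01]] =x @[[-0.09, 0.14],  [-0.09, -0.18],  [-0.08, -0.08]]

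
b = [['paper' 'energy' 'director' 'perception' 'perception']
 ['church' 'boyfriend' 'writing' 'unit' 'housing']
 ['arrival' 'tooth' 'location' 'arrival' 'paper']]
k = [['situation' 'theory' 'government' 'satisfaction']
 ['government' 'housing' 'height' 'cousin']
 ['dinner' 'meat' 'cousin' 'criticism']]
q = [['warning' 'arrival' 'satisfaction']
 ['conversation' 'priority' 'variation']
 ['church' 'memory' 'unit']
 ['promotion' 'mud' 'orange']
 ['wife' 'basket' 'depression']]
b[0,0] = 'paper'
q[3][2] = 'orange'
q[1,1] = 'priority'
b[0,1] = 'energy'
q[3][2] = 'orange'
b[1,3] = 'unit'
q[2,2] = 'unit'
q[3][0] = 'promotion'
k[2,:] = ['dinner', 'meat', 'cousin', 'criticism']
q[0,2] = 'satisfaction'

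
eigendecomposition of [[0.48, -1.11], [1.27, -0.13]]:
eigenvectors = [[(0.18+0.66j), 0.18-0.66j], [(0.73+0j), 0.73-0.00j]]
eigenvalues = [(0.18+1.15j), (0.18-1.15j)]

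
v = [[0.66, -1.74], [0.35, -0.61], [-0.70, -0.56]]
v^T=[[0.66, 0.35, -0.7], [-1.74, -0.61, -0.56]]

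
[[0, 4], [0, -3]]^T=[[0, 0], [4, -3]]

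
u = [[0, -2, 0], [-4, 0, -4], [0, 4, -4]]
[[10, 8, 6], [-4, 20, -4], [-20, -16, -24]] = u @[[1, -5, -2], [-5, -4, -3], [0, 0, 3]]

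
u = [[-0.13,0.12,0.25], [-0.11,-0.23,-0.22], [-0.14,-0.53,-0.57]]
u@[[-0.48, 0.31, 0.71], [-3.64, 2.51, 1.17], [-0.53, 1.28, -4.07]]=[[-0.51, 0.58, -0.97], [1.01, -0.89, 0.55], [2.30, -2.10, 1.60]]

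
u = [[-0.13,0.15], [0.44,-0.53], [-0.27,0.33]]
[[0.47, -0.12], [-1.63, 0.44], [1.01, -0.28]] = u @ [[-1.99,-0.71], [1.43,-1.42]]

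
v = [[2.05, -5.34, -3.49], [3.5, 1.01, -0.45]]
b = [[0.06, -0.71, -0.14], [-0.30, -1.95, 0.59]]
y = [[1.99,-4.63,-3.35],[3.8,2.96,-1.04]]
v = y + b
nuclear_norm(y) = 10.97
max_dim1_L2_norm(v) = 6.7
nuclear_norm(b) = 2.51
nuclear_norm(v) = 10.35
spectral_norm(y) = 6.10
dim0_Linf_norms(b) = [0.3, 1.95, 0.59]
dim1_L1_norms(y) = [9.97, 7.8]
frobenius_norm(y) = 7.80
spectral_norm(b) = 2.15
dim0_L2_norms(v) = [4.06, 5.43, 3.52]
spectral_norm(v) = 6.73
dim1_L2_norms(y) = [6.05, 4.93]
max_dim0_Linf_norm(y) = 4.63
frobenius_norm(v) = 7.64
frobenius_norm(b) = 2.18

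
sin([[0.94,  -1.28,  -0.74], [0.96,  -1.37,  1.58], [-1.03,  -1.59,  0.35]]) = [[0.03, -1.49, -1.16],[1.06, -3.05, 1.82],[-1.51, -1.79, -0.86]]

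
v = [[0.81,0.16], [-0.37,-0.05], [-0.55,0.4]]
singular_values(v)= [1.05, 0.43]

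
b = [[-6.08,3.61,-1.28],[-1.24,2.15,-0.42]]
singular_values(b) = [7.52, 1.16]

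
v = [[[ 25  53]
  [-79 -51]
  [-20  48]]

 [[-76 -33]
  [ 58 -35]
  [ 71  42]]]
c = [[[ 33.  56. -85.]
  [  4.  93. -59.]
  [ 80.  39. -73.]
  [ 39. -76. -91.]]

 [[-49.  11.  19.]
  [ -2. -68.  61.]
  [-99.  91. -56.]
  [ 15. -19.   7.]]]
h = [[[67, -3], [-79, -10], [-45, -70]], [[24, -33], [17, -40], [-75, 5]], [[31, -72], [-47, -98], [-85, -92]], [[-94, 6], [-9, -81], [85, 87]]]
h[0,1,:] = [-79, -10]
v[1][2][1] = 42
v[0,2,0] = -20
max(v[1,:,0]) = 71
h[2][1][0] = -47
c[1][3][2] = 7.0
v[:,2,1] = [48, 42]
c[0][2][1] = 39.0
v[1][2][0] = 71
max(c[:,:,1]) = 93.0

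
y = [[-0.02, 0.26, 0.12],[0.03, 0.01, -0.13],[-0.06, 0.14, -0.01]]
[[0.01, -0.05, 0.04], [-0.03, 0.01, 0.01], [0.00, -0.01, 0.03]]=y @ [[-0.16,-0.16,-0.1], [-0.05,-0.16,0.18], [0.19,-0.11,-0.1]]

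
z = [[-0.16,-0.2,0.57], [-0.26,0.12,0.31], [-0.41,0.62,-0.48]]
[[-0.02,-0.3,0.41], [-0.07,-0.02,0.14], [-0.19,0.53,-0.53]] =z@ [[0.4,0.04,0.10], [0.04,0.65,-0.29], [0.10,-0.29,0.65]]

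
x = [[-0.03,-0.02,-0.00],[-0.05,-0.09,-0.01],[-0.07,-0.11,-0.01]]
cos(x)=[[1.00,-0.00,-0.00],  [-0.00,0.99,-0.0],  [-0.00,-0.01,1.00]]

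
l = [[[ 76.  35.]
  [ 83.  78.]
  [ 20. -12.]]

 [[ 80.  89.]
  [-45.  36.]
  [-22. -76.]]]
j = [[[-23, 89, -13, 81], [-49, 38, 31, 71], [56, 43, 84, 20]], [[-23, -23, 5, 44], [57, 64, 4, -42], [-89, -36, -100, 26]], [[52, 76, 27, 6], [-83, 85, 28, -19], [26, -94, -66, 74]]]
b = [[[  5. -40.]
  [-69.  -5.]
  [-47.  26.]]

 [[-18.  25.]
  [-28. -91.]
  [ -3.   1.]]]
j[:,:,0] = [[-23, -49, 56], [-23, 57, -89], [52, -83, 26]]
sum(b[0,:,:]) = -130.0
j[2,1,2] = 28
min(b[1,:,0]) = -28.0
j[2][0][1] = 76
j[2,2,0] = 26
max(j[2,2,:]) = 74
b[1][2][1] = 1.0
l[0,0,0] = 76.0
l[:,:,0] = [[76.0, 83.0, 20.0], [80.0, -45.0, -22.0]]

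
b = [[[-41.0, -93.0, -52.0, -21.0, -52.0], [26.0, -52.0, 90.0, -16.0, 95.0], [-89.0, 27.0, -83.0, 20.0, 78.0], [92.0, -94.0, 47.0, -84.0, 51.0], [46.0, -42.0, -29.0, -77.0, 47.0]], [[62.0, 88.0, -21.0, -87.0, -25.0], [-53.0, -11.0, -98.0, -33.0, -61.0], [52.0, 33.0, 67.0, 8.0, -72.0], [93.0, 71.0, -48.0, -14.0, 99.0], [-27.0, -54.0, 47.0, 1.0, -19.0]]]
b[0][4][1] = -42.0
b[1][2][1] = 33.0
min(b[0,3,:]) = -94.0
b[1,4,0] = -27.0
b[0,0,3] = -21.0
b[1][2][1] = 33.0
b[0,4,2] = -29.0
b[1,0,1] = 88.0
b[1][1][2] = -98.0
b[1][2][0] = 52.0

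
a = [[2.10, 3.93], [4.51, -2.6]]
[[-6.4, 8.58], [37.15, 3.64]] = a @ [[5.58,1.58],[-4.61,1.34]]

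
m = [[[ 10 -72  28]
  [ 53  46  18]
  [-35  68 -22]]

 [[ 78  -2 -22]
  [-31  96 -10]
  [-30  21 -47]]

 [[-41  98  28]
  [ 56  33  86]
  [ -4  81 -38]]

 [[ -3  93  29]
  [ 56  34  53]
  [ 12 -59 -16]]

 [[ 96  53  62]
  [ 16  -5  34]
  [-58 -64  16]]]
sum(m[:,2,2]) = -107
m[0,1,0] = 53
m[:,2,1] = [68, 21, 81, -59, -64]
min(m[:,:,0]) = -58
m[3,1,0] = 56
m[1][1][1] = 96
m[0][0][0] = 10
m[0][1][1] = 46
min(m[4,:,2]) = 16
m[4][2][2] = 16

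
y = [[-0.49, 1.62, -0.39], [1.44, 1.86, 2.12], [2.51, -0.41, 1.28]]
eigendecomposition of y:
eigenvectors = [[(0.36+0j),(-0.47+0.34j),(-0.47-0.34j)], [(0.88+0j),-0.18-0.35j,-0.18+0.35j], [0.29+0.00j,0.72+0.00j,0.72-0.00j]]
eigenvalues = [(3.15+0j), (-0.25+1.37j), (-0.25-1.37j)]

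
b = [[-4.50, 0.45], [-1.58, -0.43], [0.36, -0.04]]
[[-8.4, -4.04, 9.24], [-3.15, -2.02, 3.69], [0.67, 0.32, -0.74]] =b @ [[1.9,1.0,-2.13], [0.34,1.03,-0.76]]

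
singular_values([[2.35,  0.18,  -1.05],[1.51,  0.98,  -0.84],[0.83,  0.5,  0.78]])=[3.23, 1.13, 0.69]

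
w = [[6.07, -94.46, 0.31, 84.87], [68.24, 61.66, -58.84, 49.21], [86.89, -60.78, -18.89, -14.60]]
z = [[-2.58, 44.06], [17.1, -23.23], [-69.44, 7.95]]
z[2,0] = -69.44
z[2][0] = -69.44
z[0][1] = 44.06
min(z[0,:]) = -2.58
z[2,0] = -69.44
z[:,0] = [-2.58, 17.1, -69.44]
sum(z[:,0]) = -54.919999999999995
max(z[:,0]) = 17.1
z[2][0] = -69.44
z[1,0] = 17.1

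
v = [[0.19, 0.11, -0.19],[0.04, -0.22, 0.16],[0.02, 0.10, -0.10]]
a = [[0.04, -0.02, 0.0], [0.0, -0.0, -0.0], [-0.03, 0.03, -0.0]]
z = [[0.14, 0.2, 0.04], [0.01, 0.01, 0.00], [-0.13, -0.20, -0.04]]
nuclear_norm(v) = 0.57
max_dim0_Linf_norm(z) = 0.2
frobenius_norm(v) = 0.42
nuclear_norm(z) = 0.35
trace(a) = 0.04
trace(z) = 0.11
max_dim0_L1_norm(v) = 0.45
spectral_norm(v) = 0.38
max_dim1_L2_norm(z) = 0.25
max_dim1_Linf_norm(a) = 0.04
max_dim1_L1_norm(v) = 0.49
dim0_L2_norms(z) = [0.19, 0.28, 0.06]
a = z @ v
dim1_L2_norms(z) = [0.25, 0.01, 0.24]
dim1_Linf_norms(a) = [0.04, 0.0, 0.03]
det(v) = 0.00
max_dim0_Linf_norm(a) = 0.04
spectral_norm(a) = 0.06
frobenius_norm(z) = 0.35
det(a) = 0.00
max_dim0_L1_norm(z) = 0.41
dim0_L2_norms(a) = [0.05, 0.04, 0.0]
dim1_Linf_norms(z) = [0.2, 0.01, 0.2]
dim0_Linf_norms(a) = [0.04, 0.03, 0.0]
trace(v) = -0.13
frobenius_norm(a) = 0.06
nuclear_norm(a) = 0.07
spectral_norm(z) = 0.35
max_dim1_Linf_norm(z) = 0.2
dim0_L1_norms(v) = [0.25, 0.43, 0.45]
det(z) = -0.00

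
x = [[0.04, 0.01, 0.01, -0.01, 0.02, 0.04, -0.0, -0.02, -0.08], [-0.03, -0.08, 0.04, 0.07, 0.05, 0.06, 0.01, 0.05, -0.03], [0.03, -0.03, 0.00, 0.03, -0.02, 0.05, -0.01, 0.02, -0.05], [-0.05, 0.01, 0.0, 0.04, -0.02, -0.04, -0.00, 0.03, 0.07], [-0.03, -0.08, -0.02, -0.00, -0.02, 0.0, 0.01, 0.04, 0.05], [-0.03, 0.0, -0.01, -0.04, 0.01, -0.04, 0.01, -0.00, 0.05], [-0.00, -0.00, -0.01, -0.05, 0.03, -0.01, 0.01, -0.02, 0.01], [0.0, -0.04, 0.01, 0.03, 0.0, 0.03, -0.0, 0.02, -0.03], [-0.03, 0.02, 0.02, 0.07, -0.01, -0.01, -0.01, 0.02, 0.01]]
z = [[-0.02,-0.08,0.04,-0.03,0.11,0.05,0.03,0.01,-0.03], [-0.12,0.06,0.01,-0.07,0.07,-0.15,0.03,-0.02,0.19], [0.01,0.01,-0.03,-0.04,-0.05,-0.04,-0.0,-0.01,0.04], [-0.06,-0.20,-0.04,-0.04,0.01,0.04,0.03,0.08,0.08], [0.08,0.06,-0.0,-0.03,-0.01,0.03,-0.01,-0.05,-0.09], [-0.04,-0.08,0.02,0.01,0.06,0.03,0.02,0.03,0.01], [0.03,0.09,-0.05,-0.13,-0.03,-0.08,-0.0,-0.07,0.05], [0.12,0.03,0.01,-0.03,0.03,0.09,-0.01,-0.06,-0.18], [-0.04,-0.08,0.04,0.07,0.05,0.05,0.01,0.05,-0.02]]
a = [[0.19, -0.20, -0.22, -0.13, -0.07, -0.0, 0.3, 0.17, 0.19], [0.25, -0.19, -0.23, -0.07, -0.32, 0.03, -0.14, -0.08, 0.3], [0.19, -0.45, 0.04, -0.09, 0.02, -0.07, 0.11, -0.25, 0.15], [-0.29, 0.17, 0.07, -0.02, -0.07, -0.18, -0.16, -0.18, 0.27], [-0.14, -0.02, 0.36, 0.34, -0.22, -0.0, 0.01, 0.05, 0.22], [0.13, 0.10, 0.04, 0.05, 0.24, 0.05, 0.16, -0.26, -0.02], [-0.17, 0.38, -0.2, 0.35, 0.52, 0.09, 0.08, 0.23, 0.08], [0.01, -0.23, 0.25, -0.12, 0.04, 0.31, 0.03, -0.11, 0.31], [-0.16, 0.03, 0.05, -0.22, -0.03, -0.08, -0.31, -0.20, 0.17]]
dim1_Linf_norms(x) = [0.08, 0.08, 0.05, 0.07, 0.08, 0.05, 0.05, 0.04, 0.07]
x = a @ z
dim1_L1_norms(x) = [0.23, 0.42, 0.24, 0.26, 0.25, 0.19, 0.14, 0.16, 0.2]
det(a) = -0.00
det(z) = -0.00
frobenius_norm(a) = 1.77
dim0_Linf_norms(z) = [0.12, 0.2, 0.05, 0.13, 0.11, 0.15, 0.03, 0.08, 0.19]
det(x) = 0.00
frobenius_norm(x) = 0.30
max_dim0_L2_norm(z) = 0.3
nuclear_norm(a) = 4.58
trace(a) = -0.01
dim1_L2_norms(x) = [0.1, 0.15, 0.09, 0.11, 0.11, 0.08, 0.06, 0.07, 0.09]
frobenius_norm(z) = 0.59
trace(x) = -0.02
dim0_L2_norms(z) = [0.21, 0.27, 0.09, 0.18, 0.17, 0.22, 0.06, 0.15, 0.3]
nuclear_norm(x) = 0.60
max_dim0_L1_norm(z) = 0.69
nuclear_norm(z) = 1.13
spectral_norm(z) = 0.40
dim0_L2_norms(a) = [0.56, 0.72, 0.59, 0.58, 0.7, 0.39, 0.53, 0.55, 0.63]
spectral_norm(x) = 0.20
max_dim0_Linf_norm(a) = 0.52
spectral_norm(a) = 1.07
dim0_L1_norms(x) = [0.24, 0.27, 0.12, 0.34, 0.18, 0.28, 0.06, 0.22, 0.38]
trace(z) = -0.09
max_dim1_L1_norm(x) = 0.42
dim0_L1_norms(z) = [0.52, 0.69, 0.24, 0.45, 0.42, 0.56, 0.14, 0.38, 0.69]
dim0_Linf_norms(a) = [0.29, 0.45, 0.36, 0.35, 0.52, 0.31, 0.31, 0.26, 0.31]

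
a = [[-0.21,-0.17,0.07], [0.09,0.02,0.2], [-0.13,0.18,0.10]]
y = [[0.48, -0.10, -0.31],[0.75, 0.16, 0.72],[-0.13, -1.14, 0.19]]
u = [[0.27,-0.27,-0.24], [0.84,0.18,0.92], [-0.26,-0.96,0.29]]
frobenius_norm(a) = 0.43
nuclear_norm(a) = 0.74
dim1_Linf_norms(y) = [0.48, 0.75, 1.14]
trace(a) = -0.09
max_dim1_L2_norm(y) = 1.16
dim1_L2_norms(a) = [0.28, 0.22, 0.24]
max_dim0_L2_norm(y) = 1.16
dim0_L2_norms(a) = [0.26, 0.25, 0.23]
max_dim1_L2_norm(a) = 0.28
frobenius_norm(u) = 1.69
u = a + y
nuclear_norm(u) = 2.73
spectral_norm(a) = 0.28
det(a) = 0.01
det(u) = 0.57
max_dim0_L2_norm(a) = 0.26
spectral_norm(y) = 1.19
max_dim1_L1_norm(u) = 1.94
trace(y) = 0.83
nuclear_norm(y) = 2.78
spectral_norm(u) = 1.27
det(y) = 0.69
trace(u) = 0.74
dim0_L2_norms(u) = [0.92, 1.01, 0.99]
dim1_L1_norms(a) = [0.45, 0.31, 0.41]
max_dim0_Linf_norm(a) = 0.21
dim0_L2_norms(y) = [0.9, 1.16, 0.81]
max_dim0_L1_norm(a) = 0.43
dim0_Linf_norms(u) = [0.84, 0.96, 0.92]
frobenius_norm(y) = 1.67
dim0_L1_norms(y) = [1.36, 1.4, 1.22]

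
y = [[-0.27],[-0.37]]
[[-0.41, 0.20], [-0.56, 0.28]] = y@ [[1.52, -0.75]]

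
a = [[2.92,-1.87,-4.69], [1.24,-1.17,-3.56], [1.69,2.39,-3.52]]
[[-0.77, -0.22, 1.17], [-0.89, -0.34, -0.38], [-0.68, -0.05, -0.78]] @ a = [[-0.54, 4.49, 0.28], [-3.66, 1.15, 6.72], [-3.37, -0.53, 6.11]]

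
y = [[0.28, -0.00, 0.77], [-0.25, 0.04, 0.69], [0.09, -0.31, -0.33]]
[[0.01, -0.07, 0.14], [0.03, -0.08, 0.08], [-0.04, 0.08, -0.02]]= y @ [[-0.04, 0.04, 0.09], [0.08, -0.13, -0.07], [0.03, -0.10, 0.15]]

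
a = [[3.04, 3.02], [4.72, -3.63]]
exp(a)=[[95.34, 34.39],[53.74, 19.39]]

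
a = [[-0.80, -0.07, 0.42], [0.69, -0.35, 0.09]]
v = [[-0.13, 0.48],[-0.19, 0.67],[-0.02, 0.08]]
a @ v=[[0.11, -0.40],[-0.03, 0.1]]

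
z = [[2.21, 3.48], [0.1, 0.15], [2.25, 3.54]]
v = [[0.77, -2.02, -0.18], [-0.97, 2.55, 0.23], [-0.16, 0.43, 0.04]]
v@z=[[1.09, 1.74], [-1.37, -2.18], [-0.22, -0.35]]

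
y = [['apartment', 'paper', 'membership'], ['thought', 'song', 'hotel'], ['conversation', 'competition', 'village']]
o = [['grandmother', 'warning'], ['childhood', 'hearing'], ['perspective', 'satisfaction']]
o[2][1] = 'satisfaction'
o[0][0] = 'grandmother'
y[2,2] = 'village'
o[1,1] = 'hearing'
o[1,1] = 'hearing'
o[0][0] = 'grandmother'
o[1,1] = 'hearing'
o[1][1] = 'hearing'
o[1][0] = 'childhood'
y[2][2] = 'village'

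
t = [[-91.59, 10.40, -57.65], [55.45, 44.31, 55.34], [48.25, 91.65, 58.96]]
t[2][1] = 91.65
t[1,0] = 55.45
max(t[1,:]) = 55.45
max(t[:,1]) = 91.65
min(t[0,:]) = -91.59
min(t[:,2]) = -57.65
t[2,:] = [48.25, 91.65, 58.96]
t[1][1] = 44.31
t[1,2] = 55.34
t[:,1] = [10.4, 44.31, 91.65]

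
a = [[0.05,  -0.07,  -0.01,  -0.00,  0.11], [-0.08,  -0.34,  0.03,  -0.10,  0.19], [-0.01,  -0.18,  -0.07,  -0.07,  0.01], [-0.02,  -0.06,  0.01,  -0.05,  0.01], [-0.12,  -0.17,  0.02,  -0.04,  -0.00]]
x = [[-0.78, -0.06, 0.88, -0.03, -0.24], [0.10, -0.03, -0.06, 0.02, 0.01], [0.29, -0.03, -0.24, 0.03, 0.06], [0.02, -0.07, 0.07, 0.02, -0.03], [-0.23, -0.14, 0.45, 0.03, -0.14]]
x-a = [[-0.83, 0.01, 0.89, -0.03, -0.35], [0.18, 0.31, -0.09, 0.12, -0.18], [0.3, 0.15, -0.17, 0.1, 0.05], [0.04, -0.01, 0.06, 0.07, -0.04], [-0.11, 0.03, 0.43, 0.07, -0.14]]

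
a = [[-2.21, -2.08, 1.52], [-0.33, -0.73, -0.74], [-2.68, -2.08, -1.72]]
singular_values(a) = [4.63, 2.37, 0.39]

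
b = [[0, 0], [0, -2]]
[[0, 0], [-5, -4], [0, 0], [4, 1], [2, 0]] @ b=[[0, 0], [0, 8], [0, 0], [0, -2], [0, 0]]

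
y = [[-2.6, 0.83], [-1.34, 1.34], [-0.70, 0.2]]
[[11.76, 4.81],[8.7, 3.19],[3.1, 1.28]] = y@ [[-3.60,-1.6], [2.89,0.78]]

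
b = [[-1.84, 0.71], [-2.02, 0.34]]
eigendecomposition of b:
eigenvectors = [[0.46-0.21j, 0.46+0.21j], [(0.86+0j), 0.86-0.00j]]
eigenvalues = [(-0.75+0.5j), (-0.75-0.5j)]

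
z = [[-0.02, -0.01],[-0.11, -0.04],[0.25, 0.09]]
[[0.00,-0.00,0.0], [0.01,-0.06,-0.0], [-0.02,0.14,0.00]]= z@[[-0.28, 1.66, 0.05],[0.51, -3.03, -0.10]]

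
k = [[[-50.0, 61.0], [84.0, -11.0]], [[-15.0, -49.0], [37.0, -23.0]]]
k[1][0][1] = -49.0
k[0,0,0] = -50.0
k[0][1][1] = -11.0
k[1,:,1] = [-49.0, -23.0]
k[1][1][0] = 37.0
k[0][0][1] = 61.0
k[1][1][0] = 37.0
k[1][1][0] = 37.0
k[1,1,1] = -23.0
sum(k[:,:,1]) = -22.0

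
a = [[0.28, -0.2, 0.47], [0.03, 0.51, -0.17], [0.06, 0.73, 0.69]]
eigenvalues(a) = [(0.33+0j), (0.58+0.28j), (0.58-0.28j)]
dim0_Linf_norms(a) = [0.28, 0.73, 0.69]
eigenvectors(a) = [[-0.99+0.00j, -0.75+0.00j, -0.75-0.00j], [(0.11+0j), (0.3-0.06j), 0.30+0.06j], [-0.06+0.00j, (-0.34-0.48j), -0.34+0.48j]]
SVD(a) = [[0.18,-0.77,-0.61], [0.26,0.64,-0.73], [0.95,-0.03,0.31]] @ diag([1.0578366402444037, 0.6995097515536123, 0.18294193078087345]) @ [[0.11, 0.74, 0.66], [-0.28, 0.66, -0.7], [-0.95, -0.11, 0.28]]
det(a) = 0.14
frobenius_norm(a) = 1.28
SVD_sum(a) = [[0.02, 0.14, 0.13], [0.03, 0.2, 0.18], [0.11, 0.75, 0.66]] + [[0.15, -0.35, 0.38],[-0.13, 0.29, -0.31],[0.01, -0.01, 0.01]] + [[0.11, 0.01, -0.03],[0.13, 0.01, -0.04],[-0.05, -0.01, 0.02]]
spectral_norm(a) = 1.06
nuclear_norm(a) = 1.94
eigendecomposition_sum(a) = [[0.45+0.00j, (0.98-0j), (-0.12-0j)], [-0.05-0.00j, (-0.11+0j), 0.01+0.00j], [0.03+0.00j, 0.06-0.00j, -0.01-0.00j]] + [[(-0.08-0.09j), (-0.59-0.96j), (0.29-0.34j)], [0.04+0.03j, (0.31+0.34j), -0.09+0.16j], [(0.02-0.09j), 0.34-0.81j, 0.35+0.03j]] + [[-0.08+0.09j, (-0.59+0.96j), 0.29+0.34j],[(0.04-0.03j), 0.31-0.34j, -0.09-0.16j],[0.02+0.09j, 0.34+0.81j, 0.35-0.03j]]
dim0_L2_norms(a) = [0.29, 0.91, 0.85]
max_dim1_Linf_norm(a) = 0.73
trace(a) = 1.48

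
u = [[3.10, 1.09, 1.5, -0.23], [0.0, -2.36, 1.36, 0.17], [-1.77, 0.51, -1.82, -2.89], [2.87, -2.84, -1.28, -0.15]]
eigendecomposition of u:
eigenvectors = [[(0.23+0.49j), (0.23-0.49j), -0.10+0.05j, -0.10-0.05j], [(-0.11+0.05j), -0.11-0.05j, -0.31-0.50j, (-0.31+0.5j)], [(-0.53+0.04j), (-0.53-0.04j), 0.63+0.00j, 0.63-0.00j], [0.64+0.00j, (0.64-0j), 0.27-0.42j, (0.27+0.42j)]]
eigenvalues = [(2.43+1.86j), (2.43-1.86j), (-3.05+1.37j), (-3.05-1.37j)]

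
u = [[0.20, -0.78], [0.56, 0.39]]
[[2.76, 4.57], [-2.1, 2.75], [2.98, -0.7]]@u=[[3.11, -0.37],[1.12, 2.71],[0.2, -2.60]]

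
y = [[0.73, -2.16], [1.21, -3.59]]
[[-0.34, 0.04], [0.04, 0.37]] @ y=[[-0.2, 0.59], [0.48, -1.41]]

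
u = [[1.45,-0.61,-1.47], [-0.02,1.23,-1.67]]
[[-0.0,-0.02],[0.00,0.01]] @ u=[[0.0, -0.02, 0.03], [-0.00, 0.01, -0.02]]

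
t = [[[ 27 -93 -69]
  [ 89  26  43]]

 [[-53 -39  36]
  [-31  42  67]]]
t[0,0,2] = -69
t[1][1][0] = -31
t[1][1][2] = 67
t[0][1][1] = 26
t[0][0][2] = -69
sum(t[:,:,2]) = 77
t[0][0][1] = -93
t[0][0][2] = -69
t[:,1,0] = [89, -31]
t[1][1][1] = 42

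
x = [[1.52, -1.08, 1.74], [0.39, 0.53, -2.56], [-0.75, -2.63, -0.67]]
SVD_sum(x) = [[0.47, -0.96, 2.04], [-0.49, 1.01, -2.13], [0.07, -0.15, 0.31]] + [[0.01, 0.05, 0.02], [-0.09, -0.32, -0.13], [-0.72, -2.5, -1.01]] + [[1.03, -0.17, -0.32], [0.97, -0.16, -0.3], [-0.10, 0.02, 0.03]]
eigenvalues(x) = [(2.03+1.09j), (2.03-1.09j), (-2.68+0j)]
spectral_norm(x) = 3.35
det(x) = -14.22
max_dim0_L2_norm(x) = 3.17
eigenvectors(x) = [[(0.85+0j), 0.85-0.00j, -0.15+0.00j], [(-0.23-0.36j), -0.23+0.36j, (0.63+0j)], [(0.11+0.31j), 0.11-0.31j, 0.76+0.00j]]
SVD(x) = [[0.69, -0.02, -0.73],[-0.72, 0.13, -0.68],[0.11, 0.99, 0.07]] @ diag([3.350036514421699, 2.8144477986817025, 1.508455813253089]) @ [[0.20, -0.42, 0.89],  [-0.26, -0.90, -0.36],  [-0.94, 0.15, 0.29]]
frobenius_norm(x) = 4.63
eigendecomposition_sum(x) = [[(0.74+1.08j), -0.68+1.51j, 0.71-1.03j], [(0.26-0.6j), 0.82-0.12j, (-0.62-0.03j)], [-0.30+0.41j, (-0.64-0.05j), (0.46+0.13j)]] + [[0.74-1.08j, (-0.68-1.51j), 0.71+1.03j], [(0.26+0.6j), 0.82+0.12j, (-0.62+0.03j)], [(-0.3-0.41j), -0.64+0.05j, 0.46-0.13j]] + [[0.03-0.00j, 0.28+0.00j, (0.32+0j)], [(-0.13+0j), -1.12-0.00j, -1.31-0.00j], [-0.16+0.00j, (-1.36-0j), (-1.59-0j)]]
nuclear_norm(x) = 7.67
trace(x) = 1.38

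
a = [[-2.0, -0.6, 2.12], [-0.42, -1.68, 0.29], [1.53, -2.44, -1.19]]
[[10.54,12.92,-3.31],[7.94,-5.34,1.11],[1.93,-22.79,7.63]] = a@[[-5.21, -4.80, 4.61], [-3.59, 4.89, -1.4], [-0.96, 2.95, 2.39]]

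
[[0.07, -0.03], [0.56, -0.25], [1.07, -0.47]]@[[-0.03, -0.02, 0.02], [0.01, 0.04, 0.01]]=[[-0.0, -0.0, 0.00], [-0.02, -0.02, 0.01], [-0.04, -0.04, 0.02]]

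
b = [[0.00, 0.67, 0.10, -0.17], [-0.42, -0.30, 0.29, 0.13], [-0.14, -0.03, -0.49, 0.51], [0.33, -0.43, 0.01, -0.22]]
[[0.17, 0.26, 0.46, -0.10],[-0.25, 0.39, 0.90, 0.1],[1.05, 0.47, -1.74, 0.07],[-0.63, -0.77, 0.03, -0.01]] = b @ [[0.13, 0.21, -0.56, 0.17], [0.74, 0.78, 0.04, -0.07], [-0.6, 1.41, 2.74, 0.31], [1.57, 2.37, -0.93, 0.47]]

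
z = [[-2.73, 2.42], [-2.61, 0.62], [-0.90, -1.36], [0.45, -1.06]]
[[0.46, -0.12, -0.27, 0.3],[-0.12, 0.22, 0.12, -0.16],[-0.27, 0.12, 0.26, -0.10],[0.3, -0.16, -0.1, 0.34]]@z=[[-0.56, 1.09], [-0.43, -0.15], [0.14, -0.83], [-0.16, 0.40]]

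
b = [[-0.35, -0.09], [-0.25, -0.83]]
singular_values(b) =[0.89, 0.3]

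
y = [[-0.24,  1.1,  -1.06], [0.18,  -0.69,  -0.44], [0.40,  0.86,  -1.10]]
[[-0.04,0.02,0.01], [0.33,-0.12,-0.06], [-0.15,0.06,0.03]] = y@[[-0.32, 0.12, 0.06], [-0.38, 0.14, 0.07], [-0.28, 0.1, 0.05]]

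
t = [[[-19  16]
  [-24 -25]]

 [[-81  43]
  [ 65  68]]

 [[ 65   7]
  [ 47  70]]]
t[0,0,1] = 16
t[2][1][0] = 47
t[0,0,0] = -19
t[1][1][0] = 65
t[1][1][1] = 68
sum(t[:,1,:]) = 201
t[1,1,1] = 68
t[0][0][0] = -19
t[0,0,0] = -19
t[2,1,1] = 70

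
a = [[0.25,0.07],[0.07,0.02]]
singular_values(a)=[0.27, 0.0]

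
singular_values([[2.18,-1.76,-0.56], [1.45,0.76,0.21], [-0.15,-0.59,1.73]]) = [2.95, 1.84, 1.48]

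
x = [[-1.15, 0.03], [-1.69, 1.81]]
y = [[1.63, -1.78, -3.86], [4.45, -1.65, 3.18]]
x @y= [[-1.74, 2.0, 4.53], [5.3, 0.02, 12.28]]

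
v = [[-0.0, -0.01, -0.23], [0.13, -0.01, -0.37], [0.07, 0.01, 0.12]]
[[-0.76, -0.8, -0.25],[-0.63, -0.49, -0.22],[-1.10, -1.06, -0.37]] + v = [[-0.76,-0.81,-0.48], [-0.5,-0.5,-0.59], [-1.03,-1.05,-0.25]]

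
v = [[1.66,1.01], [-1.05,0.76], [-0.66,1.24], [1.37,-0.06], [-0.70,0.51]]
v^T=[[1.66, -1.05, -0.66, 1.37, -0.70],[1.01, 0.76, 1.24, -0.06, 0.51]]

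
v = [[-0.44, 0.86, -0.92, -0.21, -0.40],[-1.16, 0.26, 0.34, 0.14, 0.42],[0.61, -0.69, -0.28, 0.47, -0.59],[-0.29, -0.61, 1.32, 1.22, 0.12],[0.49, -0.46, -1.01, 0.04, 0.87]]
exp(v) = [[0.03, 0.96, -0.47, -0.41, 0.08], [-0.57, 0.43, 0.56, 0.59, 0.66], [0.49, -0.50, 1.26, 0.73, -1.20], [0.64, -1.90, 2.32, 3.86, -0.83], [0.40, 0.01, -1.92, -0.52, 2.78]]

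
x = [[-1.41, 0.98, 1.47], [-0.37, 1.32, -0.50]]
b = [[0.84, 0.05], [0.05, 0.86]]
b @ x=[[-1.2, 0.89, 1.21], [-0.39, 1.18, -0.36]]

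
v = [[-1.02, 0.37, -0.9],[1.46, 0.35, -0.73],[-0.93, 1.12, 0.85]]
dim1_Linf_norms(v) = [1.02, 1.46, 1.12]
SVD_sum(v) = [[-0.62, 0.2, 0.25], [1.29, -0.43, -0.52], [-1.29, 0.43, 0.52]] + [[-0.45, -0.00, -1.13],[-0.05, -0.00, -0.13],[0.17, 0.00, 0.41]] + [[0.05, 0.17, -0.02], [0.22, 0.78, -0.09], [0.2, 0.69, -0.08]]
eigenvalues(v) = [(-1.73+0j), (0.95+0.95j), (0.95-0.95j)]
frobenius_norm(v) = 2.76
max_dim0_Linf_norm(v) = 1.46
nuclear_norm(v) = 4.57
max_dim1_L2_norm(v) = 1.69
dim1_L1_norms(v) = [2.29, 2.54, 2.9]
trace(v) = 0.18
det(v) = -3.11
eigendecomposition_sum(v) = [[-1.32-0.00j, 0.42-0.00j, -0.34+0.00j],[0.66+0.00j, (-0.21+0j), (0.17-0j)],[-0.76-0.00j, (0.24-0j), -0.20+0.00j]] + [[0.15+0.07j, -0.02+0.26j, -0.28+0.09j], [(0.4-0.04j), (0.28+0.56j), -0.45+0.55j], [-0.08-0.34j, (0.44-0.31j), 0.52+0.32j]] + [[0.15-0.07j, -0.02-0.26j, (-0.28-0.09j)], [(0.4+0.04j), 0.28-0.56j, -0.45-0.55j], [(-0.08+0.34j), (0.44+0.31j), 0.52-0.32j]]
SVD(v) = [[-0.32, -0.93, 0.16], [0.67, -0.10, 0.74], [-0.67, 0.34, 0.66]] @ diag([2.170540806594521, 1.3000876341177985, 1.102100154487781]) @ [[0.89, -0.29, -0.36], [0.37, 0.0, 0.93], [0.27, 0.96, -0.11]]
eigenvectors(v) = [[(0.79+0j),(-0.25-0.16j),(-0.25+0.16j)], [(-0.4+0j),(-0.72+0j),-0.72-0.00j], [(0.46+0j),(0.09+0.62j),0.09-0.62j]]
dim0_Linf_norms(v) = [1.46, 1.12, 0.9]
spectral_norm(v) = 2.17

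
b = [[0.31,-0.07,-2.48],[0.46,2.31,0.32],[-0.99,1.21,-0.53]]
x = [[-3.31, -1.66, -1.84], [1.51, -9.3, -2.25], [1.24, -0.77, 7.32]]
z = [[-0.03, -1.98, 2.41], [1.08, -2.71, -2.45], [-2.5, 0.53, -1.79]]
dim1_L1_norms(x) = [6.81, 13.06, 9.33]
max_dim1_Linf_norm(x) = 9.3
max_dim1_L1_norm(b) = 3.09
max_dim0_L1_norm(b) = 3.59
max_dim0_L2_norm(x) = 9.48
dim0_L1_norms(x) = [6.06, 11.73, 11.41]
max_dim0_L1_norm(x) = 11.73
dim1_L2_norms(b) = [2.5, 2.38, 1.65]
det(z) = -31.09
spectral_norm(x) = 9.95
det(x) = 234.97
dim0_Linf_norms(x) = [3.31, 9.3, 7.32]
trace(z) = -4.53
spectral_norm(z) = 3.92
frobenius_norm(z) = 5.83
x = z @ b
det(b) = -7.55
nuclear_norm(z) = 9.79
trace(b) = 2.09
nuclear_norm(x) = 20.67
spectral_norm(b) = 2.64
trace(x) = -5.29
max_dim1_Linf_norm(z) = 2.71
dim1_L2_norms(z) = [3.12, 3.81, 3.12]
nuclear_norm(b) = 6.30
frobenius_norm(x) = 12.91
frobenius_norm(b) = 3.82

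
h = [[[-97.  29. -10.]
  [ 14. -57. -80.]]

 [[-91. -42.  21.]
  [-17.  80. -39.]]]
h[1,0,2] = 21.0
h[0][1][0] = 14.0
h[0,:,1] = [29.0, -57.0]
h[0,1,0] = 14.0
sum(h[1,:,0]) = -108.0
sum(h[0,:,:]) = -201.0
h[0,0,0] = -97.0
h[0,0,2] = -10.0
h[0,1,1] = -57.0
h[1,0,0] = -91.0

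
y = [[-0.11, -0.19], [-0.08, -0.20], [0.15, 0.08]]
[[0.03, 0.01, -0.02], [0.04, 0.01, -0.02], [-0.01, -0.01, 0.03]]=y @ [[0.07, -0.05, 0.22], [-0.22, -0.02, -0.01]]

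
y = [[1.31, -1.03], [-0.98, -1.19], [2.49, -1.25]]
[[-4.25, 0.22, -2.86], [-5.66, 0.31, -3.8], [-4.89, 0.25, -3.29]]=y@[[0.3, -0.02, 0.20],[4.51, -0.24, 3.03]]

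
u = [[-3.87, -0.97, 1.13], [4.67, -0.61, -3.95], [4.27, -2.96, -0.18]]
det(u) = 47.691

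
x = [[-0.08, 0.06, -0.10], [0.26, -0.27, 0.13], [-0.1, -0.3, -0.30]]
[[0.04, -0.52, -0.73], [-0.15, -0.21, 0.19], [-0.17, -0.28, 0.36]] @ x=[[-0.07, 0.36, 0.15],[-0.06, -0.01, -0.07],[-0.1, -0.04, -0.13]]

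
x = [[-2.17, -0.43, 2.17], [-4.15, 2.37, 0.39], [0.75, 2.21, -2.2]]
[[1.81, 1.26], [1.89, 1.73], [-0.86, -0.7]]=x@ [[-0.13, -0.40], [0.44, 0.00], [0.79, 0.18]]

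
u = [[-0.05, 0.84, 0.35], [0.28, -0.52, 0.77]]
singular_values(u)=[1.04, 0.83]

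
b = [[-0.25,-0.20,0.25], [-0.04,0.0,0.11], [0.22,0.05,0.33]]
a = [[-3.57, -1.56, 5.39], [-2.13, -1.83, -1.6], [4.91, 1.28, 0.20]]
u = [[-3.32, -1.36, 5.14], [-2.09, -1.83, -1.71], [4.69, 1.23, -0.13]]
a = b + u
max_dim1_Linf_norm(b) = 0.33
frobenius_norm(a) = 8.97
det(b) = -0.01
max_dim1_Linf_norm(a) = 5.39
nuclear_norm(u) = 12.77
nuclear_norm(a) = 13.36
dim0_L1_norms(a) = [10.61, 4.67, 7.19]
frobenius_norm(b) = 0.58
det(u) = 34.41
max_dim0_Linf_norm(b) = 0.33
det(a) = 39.32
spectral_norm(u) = 7.23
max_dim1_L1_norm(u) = 9.82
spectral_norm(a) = 7.57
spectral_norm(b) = 0.44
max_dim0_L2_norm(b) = 0.43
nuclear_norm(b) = 0.86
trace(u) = -5.28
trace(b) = 0.08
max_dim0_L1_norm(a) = 10.61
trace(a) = -5.20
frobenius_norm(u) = 8.57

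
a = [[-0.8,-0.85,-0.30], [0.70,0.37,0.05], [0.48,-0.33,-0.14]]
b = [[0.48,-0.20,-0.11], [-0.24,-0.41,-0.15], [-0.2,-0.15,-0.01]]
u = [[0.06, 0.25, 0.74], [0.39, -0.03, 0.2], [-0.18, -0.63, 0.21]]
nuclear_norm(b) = 1.12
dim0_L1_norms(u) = [0.63, 0.91, 1.15]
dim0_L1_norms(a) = [1.98, 1.55, 0.49]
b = u @ a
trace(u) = 0.24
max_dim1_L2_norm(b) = 0.53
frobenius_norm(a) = 1.56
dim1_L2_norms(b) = [0.53, 0.5, 0.25]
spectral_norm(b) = 0.58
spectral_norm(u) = 0.82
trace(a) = -0.57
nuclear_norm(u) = 1.88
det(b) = -0.01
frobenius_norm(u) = 1.13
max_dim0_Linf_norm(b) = 0.48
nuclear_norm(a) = 2.11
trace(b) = 0.06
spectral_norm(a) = 1.43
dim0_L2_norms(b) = [0.57, 0.48, 0.19]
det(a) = 0.05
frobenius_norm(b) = 0.77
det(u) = -0.21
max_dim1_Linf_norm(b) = 0.48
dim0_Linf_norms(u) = [0.39, 0.63, 0.74]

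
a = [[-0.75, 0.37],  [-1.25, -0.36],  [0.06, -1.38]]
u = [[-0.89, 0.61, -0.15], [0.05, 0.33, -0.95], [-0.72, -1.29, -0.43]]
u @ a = [[-0.10, -0.34], [-0.51, 1.21], [2.13, 0.79]]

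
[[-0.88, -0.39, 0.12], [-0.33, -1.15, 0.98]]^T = [[-0.88, -0.33], [-0.39, -1.15], [0.12, 0.98]]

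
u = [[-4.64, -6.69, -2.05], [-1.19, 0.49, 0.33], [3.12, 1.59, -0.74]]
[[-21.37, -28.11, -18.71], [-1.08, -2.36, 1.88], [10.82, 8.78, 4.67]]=u@[[1.46, 3.33, -0.44], [2.88, 0.74, 3.38], [-2.28, 3.76, -0.91]]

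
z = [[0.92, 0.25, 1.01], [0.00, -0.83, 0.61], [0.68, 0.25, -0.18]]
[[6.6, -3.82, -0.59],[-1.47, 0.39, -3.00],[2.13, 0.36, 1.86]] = z @ [[2.46,0.72,1.42], [4.17,-3.16,1.89], [3.26,-3.66,-2.35]]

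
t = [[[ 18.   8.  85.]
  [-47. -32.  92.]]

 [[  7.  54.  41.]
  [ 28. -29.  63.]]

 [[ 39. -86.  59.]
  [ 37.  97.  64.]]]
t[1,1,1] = -29.0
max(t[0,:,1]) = 8.0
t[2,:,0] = [39.0, 37.0]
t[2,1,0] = 37.0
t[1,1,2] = 63.0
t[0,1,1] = -32.0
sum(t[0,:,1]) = -24.0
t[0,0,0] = 18.0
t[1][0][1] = 54.0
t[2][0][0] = 39.0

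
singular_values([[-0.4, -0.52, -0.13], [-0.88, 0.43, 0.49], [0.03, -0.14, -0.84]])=[1.23, 0.78, 0.5]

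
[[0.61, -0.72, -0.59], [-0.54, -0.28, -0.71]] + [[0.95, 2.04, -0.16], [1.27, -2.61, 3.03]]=[[1.56,1.32,-0.75], [0.73,-2.89,2.32]]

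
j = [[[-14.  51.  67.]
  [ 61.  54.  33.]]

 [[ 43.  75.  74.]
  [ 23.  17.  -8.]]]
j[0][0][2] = 67.0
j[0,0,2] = 67.0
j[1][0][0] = 43.0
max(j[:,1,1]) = 54.0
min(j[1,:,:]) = -8.0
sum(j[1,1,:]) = 32.0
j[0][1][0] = 61.0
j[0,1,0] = 61.0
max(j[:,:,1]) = 75.0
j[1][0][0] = 43.0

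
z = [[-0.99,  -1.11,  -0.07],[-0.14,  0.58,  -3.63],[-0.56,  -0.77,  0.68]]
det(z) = -0.02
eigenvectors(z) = [[0.76, 0.74, 0.31], [0.55, -0.66, -0.88], [0.34, -0.13, 0.36]]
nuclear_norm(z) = 5.48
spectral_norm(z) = 3.77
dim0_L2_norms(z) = [1.15, 1.47, 3.69]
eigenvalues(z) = [-1.83, 0.0, 2.1]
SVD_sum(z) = [[-0.00, -0.04, 0.17], [0.03, 0.77, -3.59], [-0.01, -0.17, 0.81]] + [[-0.99, -1.07, -0.24], [-0.17, -0.19, -0.04], [-0.55, -0.60, -0.13]] + [[0.00, -0.00, -0.00], [-0.00, 0.00, 0.0], [-0.00, 0.00, 0.0]]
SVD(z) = [[-0.05, -0.86, -0.50], [0.97, -0.15, 0.17], [-0.22, -0.48, 0.85]] @ diag([3.7664920371289767, 1.712434475388128, 0.0024293509820335524]) @ [[0.01,0.21,-0.98], [0.67,0.73,0.16], [-0.74,0.66,0.13]]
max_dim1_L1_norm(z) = 4.35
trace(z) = 0.27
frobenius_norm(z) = 4.14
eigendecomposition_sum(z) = [[-0.83, -0.72, -1.07], [-0.61, -0.53, -0.78], [-0.37, -0.32, -0.48]] + [[0.00, -0.00, -0.0], [-0.0, 0.00, 0.00], [-0.00, 0.00, 0.00]] + [[-0.16,-0.39,1.0], [0.47,1.11,-2.86], [-0.19,-0.45,1.16]]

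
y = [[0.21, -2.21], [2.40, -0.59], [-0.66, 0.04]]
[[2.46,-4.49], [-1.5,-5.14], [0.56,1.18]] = y@[[-0.92, -1.68], [-1.20, 1.87]]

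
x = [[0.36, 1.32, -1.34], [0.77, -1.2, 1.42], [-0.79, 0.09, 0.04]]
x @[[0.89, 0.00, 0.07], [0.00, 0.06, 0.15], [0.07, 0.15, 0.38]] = [[0.23, -0.12, -0.29], [0.78, 0.14, 0.41], [-0.7, 0.01, -0.03]]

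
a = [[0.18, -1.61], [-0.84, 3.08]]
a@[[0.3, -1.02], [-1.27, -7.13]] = [[2.1, 11.3],  [-4.16, -21.1]]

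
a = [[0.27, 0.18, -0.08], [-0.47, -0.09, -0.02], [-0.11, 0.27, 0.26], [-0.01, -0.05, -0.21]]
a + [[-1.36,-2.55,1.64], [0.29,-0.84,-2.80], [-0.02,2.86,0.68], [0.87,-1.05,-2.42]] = [[-1.09, -2.37, 1.56], [-0.18, -0.93, -2.82], [-0.13, 3.13, 0.94], [0.86, -1.1, -2.63]]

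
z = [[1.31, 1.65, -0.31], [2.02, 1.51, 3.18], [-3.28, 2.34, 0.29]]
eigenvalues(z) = [(-3.06+0j), (3.09+0.62j), (3.09-0.62j)]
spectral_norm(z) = 4.40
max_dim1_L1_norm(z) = 6.71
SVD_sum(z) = [[0.9, 0.04, 0.53],[2.94, 0.14, 1.72],[-2.23, -0.11, -1.30]] + [[-0.24, 0.56, 0.36], [-0.72, 1.69, 1.09], [-1.04, 2.46, 1.58]] + [[0.65, 1.04, -1.20], [-0.20, -0.33, 0.38], [-0.01, -0.01, 0.01]]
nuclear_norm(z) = 10.04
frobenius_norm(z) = 6.11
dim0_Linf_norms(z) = [3.28, 2.34, 3.18]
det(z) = -30.35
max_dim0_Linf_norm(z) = 3.28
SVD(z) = [[-0.24, -0.19, 0.95], [-0.77, -0.56, -0.30], [0.59, -0.81, -0.01]] @ diag([4.403507237628444, 3.834553838161194, 1.7975040668652662]) @ [[-0.86, -0.04, -0.50], [0.34, -0.79, -0.51], [0.38, 0.61, -0.70]]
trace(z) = 3.11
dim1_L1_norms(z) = [3.27, 6.71, 5.91]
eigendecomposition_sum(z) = [[(-0.63-0j), 0.50+0.00j, (-0.53+0j)], [1.38+0.00j, -1.09-0.00j, 1.17-0.00j], [(-1.58-0j), (1.25+0j), (-1.34+0j)]] + [[0.97+1.51j, 0.57-1.55j, 0.11-1.95j], [(0.32+2j), (1.3-1.34j), (1.01-1.97j)], [(-0.85+0.1j), 0.54+0.57j, 0.81+0.46j]] + [[0.97-1.51j, 0.57+1.55j, (0.11+1.95j)], [0.32-2.00j, (1.3+1.34j), 1.01+1.97j], [-0.85-0.10j, (0.54-0.57j), 0.81-0.46j]]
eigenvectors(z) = [[0.29+0.00j, (-0.58+0.25j), (-0.58-0.25j)], [-0.63+0.00j, -0.71+0.00j, (-0.71-0j)], [(0.72+0j), (0.01-0.3j), 0.01+0.30j]]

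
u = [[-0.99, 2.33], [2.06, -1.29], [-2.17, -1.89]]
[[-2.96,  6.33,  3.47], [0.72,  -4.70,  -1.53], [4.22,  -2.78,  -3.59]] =u@[[-0.61,-0.79,0.26],  [-1.53,2.38,1.60]]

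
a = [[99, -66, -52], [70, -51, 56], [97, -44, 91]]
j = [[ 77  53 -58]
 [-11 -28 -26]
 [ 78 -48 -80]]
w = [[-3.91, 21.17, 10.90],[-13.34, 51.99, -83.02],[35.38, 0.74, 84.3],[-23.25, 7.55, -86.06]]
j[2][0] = 78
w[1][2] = -83.02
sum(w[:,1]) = 81.44999999999999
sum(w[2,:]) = 120.42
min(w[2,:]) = 0.74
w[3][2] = -86.06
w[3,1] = 7.55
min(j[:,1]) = -48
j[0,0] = 77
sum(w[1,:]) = -44.36999999999999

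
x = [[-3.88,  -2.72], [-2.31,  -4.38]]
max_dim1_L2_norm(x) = 4.95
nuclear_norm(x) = 8.27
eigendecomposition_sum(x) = [[-0.89, 0.87], [0.74, -0.73]] + [[-2.99, -3.59], [-3.05, -3.65]]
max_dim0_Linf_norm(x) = 4.38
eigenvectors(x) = [[0.77,  0.7], [-0.64,  0.71]]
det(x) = 10.71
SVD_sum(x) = [[-3.00, -3.48],[-3.15, -3.66]] + [[-0.88, 0.76], [0.84, -0.72]]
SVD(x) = [[-0.69,-0.72],[-0.72,0.69]] @ diag([6.662479546271317, 1.6076897385740658]) @ [[0.65, 0.76], [0.76, -0.65]]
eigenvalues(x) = [-1.61, -6.65]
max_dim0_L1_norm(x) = 7.1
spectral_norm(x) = 6.66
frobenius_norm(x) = 6.85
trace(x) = -8.26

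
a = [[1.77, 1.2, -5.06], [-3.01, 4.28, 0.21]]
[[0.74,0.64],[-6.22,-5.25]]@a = [[-0.62, 3.63, -3.61], [4.79, -29.93, 30.37]]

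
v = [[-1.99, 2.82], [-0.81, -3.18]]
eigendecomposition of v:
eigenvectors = [[(0.88+0j), (0.88-0j)], [-0.19+0.43j, -0.19-0.43j]]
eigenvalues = [(-2.58+1.39j), (-2.58-1.39j)]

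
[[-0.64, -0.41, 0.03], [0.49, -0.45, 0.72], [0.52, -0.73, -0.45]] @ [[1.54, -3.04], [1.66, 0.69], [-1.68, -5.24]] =[[-1.72, 1.51], [-1.20, -5.57], [0.35, 0.27]]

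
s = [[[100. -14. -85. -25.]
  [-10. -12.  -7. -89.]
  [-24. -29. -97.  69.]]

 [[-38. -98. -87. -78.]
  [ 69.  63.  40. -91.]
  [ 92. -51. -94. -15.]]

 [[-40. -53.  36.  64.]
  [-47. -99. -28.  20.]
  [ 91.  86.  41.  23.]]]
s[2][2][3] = 23.0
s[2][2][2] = 41.0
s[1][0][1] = -98.0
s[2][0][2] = 36.0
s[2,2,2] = 41.0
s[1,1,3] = -91.0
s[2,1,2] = -28.0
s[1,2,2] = -94.0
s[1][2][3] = -15.0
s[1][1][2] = 40.0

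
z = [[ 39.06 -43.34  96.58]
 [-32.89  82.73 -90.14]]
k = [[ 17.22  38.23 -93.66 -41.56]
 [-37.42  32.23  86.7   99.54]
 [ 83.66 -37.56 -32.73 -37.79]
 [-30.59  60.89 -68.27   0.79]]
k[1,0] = -37.42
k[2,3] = -37.79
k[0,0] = 17.22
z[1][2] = -90.14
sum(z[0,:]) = 92.3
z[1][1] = 82.73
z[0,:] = [39.06, -43.34, 96.58]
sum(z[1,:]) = -40.3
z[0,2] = 96.58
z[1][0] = -32.89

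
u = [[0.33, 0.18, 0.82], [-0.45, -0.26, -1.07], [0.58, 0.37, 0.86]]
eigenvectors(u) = [[(-0.52+0j),  (0.6-0.14j),  (0.6+0.14j)],[0.67+0.00j,  -0.78+0.00j,  -0.78-0.00j],[-0.54+0.00j,  (-0.07+0.09j),  -0.07-0.09j]]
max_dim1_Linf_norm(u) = 1.07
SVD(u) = [[-0.49, 0.42, -0.77],[0.64, -0.42, -0.64],[-0.59, -0.8, -0.07]] @ diag([1.843671083193033, 0.20603624704728835, 0.005099205869288675]) @ [[-0.43, -0.26, -0.87],[-0.67, -0.55, 0.5],[-0.60, 0.80, 0.06]]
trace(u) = 0.93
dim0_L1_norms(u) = [1.36, 0.81, 2.75]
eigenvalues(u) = [(0.96+0j), (-0.01+0.04j), (-0.01-0.04j)]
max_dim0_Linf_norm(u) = 1.07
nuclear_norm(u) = 2.05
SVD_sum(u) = [[0.39, 0.23, 0.78], [-0.51, -0.3, -1.03], [0.47, 0.28, 0.94]] + [[-0.06,-0.05,0.04], [0.06,0.05,-0.04], [0.11,0.09,-0.08]] + [[0.00, -0.0, -0.0], [0.00, -0.00, -0.00], [0.00, -0.00, -0.0]]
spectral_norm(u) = 1.84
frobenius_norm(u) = 1.86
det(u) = 0.00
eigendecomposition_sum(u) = [[(0.52+0j), (0.33+0j), 0.82+0.00j], [(-0.67-0j), (-0.42-0j), (-1.05-0j)], [0.55+0.00j, (0.34+0j), 0.86+0.00j]] + [[(-0.1-0.02j), -0.07-0.03j, 0.00-0.02j], [0.11+0.05j, 0.08+0.06j, -0.01+0.02j], [(0.02-0.01j), (0.01-0j), 0j]] + [[(-0.1+0.02j), -0.07+0.03j, 0.02j], [0.11-0.05j, (0.08-0.06j), -0.01-0.02j], [0.02+0.01j, (0.01+0j), 0.00-0.00j]]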